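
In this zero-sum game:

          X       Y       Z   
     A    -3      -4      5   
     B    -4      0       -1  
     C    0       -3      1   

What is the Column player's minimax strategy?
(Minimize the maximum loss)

Column should play X or Y (all achieve the minimum), value = 0

Work:
Column player minimizes Row's maximum payoff:
Column X: max payoff to Row = 0
Column Y: max payoff to Row = 0
Column Z: max payoff to Row = 5
Minimum is 0, achieved by columns X, Y (tied).
Each of X or Y is a minimax strategy.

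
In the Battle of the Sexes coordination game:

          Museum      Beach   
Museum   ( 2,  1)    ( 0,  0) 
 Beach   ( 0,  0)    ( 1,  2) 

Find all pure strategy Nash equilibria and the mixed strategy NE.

Pure NE: (Museum, Museum) and (Beach, Beach); Mixed NE: p = 0.6667, q = 0.3333

Work:
Check pure NE:
(Museum, Museum): (2, 1) - no unilateral deviation beneficial
(Beach, Beach): (1, 2) - no unilateral deviation beneficial
Mixed NE: P1 plays Museum with p = 0.6667, P2 plays Museum with q = 0.3333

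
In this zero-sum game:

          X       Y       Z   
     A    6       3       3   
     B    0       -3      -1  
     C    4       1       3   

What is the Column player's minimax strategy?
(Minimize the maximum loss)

Column should play Y or Z (all achieve the minimum), value = 3

Work:
Column player minimizes Row's maximum payoff:
Column X: max payoff to Row = 6
Column Y: max payoff to Row = 3
Column Z: max payoff to Row = 3
Minimum is 3, achieved by columns Y, Z (tied).
Each of Y or Z is a minimax strategy.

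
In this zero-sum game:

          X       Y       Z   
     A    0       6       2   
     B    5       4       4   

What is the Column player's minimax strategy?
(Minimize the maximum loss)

Column should play Z, value = 4

Work:
Column player minimizes Row's maximum payoff:
Column X: max payoff to Row = 5
Column Y: max payoff to Row = 6
Column Z: max payoff to Row = 4
Minimum is 4, achieved by column Z.
Minimax strategy: Z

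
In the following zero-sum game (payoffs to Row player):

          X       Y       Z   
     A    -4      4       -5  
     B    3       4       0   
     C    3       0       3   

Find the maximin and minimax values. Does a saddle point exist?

Maximin = 0, Minimax = 3, Saddle: False

Work:
Row minimums: [-5, 0, 0] → maximin = 0
Column maximums: [3, 4, 3] → minimax = 3
No saddle point (maximin ≠ minimax). Mixed strategy needed.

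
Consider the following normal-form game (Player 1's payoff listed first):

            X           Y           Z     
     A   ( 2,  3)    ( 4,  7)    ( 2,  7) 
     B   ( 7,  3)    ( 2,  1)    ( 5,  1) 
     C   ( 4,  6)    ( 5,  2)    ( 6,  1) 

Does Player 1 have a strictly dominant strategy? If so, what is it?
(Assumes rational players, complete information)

No strictly dominant strategy exists for Player 1

Work:
A strategy strictly dominates another if it gives a strictly higher payoff against every opponent action. Compare each pair of P1's strategies column-by-column:
  A vs B: [2 vs 7, 4 vs 2, 2 vs 5] → A does not strictly dominate B (column X: 2 ≤ 7)
  A vs C: [2 vs 4, 4 vs 5, 2 vs 6] → A does not strictly dominate C (column X: 2 ≤ 4)
  B vs A: [7 vs 2, 2 vs 4, 5 vs 2] → B does not strictly dominate A (column Y: 2 ≤ 4)
  B vs C: [7 vs 4, 2 vs 5, 5 vs 6] → B does not strictly dominate C (column Y: 2 ≤ 5)
  C vs A: [4 vs 2, 5 vs 4, 6 vs 2] → C strictly dominates A
  C vs B: [4 vs 7, 5 vs 2, 6 vs 5] → C does not strictly dominate B (column X: 4 ≤ 7)
No single strategy strictly dominates all others → no strictly dominant strategy.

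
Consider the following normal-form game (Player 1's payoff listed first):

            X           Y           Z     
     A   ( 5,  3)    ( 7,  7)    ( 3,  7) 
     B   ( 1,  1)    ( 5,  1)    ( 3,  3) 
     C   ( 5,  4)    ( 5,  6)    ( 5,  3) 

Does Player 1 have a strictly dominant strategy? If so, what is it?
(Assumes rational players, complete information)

No strictly dominant strategy exists for Player 1

Work:
A strategy strictly dominates another if it gives a strictly higher payoff against every opponent action. Compare each pair of P1's strategies column-by-column:
  A vs B: [5 vs 1, 7 vs 5, 3 vs 3] → A does not strictly dominate B (column Z: 3 ≤ 3)
  A vs C: [5 vs 5, 7 vs 5, 3 vs 5] → A does not strictly dominate C (column X: 5 ≤ 5)
  B vs A: [1 vs 5, 5 vs 7, 3 vs 3] → B does not strictly dominate A (column X: 1 ≤ 5)
  B vs C: [1 vs 5, 5 vs 5, 3 vs 5] → B does not strictly dominate C (column X: 1 ≤ 5)
  C vs A: [5 vs 5, 5 vs 7, 5 vs 3] → C does not strictly dominate A (column X: 5 ≤ 5)
  C vs B: [5 vs 1, 5 vs 5, 5 vs 3] → C does not strictly dominate B (column Y: 5 ≤ 5)
No single strategy strictly dominates all others → no strictly dominant strategy.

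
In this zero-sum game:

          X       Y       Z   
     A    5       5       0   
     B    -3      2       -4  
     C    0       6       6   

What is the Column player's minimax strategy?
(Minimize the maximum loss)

Column should play X, value = 5

Work:
Column player minimizes Row's maximum payoff:
Column X: max payoff to Row = 5
Column Y: max payoff to Row = 6
Column Z: max payoff to Row = 6
Minimum is 5, achieved by column X.
Minimax strategy: X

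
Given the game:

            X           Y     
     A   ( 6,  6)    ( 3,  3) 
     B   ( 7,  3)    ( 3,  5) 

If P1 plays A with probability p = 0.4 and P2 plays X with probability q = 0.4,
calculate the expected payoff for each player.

E[P1] = 4.44, E[P2] = 4.2

Work:
E[P1] = p·q·π₁(A,X) + p·(1-q)·π₁(A,Y) + (1-p)·q·π₁(B,X) + (1-p)·(1-q)·π₁(B,Y)
= 0.4·0.4·6 + 0.4·0.6·3 + 0.6·0.4·7 + 0.6·0.6·3
= 4.44

E[P2] = 4.2 (similar calculation)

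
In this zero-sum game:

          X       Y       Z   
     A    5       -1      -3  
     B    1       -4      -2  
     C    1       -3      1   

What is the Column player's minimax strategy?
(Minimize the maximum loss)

Column should play Y, value = -1

Work:
Column player minimizes Row's maximum payoff:
Column X: max payoff to Row = 5
Column Y: max payoff to Row = -1
Column Z: max payoff to Row = 1
Minimum is -1, achieved by column Y.
Minimax strategy: Y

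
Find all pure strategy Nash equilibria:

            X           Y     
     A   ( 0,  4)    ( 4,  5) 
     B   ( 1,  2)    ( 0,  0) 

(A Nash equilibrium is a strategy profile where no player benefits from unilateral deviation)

Nash equilibrium: (A, Y), (B, X)

Work:
Best responses:
  P1 vs X: payoffs [0, 1] → best response B (payoff 1)
  P1 vs Y: payoffs [4, 0] → best response A (payoff 4)
  P2 vs A: payoffs [4, 5] → best response Y (payoff 5)
  P2 vs B: payoffs [2, 0] → best response X (payoff 2)
Mutual best responses: (A,Y), (B,X) → Nash equilibria.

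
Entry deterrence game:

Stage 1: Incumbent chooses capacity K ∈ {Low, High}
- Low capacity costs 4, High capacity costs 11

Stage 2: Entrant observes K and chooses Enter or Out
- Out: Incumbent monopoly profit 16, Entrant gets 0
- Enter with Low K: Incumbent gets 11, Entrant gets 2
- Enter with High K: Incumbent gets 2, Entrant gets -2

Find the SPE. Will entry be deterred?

SPE: (Low, Enter|Low, Out|High); Entry not deterred. Incumbent net profit = 7, Entrant gets 2

Work:
After Low K: Entrant enters (2 > 0)
After High K: Entrant stays out (-2 < 0)
Incumbent: Low → 11−4=7, High → 16−11=5
Incumbent chooses Low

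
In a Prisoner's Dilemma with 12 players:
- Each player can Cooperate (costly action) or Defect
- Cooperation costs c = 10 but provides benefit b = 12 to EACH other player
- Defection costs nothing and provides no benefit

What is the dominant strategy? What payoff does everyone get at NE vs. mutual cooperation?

Dominant: Defect; NE payoff = 0; Coop payoff = 122

Work:
Defect dominates (saves cost c = 10, benefit to others is external)
NE: All defect → everyone gets 0
If all cooperate: each receives (11)×12 - 10 = 122
Social dilemma: 122 > 0 but NE gives 0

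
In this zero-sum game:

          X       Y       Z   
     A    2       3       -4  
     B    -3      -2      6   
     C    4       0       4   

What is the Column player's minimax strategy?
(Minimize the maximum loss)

Column should play Y, value = 3

Work:
Column player minimizes Row's maximum payoff:
Column X: max payoff to Row = 4
Column Y: max payoff to Row = 3
Column Z: max payoff to Row = 6
Minimum is 3, achieved by column Y.
Minimax strategy: Y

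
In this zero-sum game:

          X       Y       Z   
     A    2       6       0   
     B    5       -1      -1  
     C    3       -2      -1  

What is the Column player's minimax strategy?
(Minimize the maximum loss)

Column should play Z, value = 0

Work:
Column player minimizes Row's maximum payoff:
Column X: max payoff to Row = 5
Column Y: max payoff to Row = 6
Column Z: max payoff to Row = 0
Minimum is 0, achieved by column Z.
Minimax strategy: Z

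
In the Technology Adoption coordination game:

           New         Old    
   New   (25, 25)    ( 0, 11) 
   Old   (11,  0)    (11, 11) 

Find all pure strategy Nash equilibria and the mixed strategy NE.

Pure NE: (New, New) and (Old, Old); Mixed NE: p = 0.44, q = 0.44

Work:
Check pure NE:
(New, New): (25, 25) - no unilateral deviation beneficial
(Old, Old): (11, 11) - no unilateral deviation beneficial
Mixed NE: P1 plays New with p = 0.44, P2 plays New with q = 0.44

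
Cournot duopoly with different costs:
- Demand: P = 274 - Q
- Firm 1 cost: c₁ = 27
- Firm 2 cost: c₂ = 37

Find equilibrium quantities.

q₁* = 85.67, q₂* = 75.67

Work:
Reaction: q₁ = (274 - 27 - q₂)/2
Reaction: q₂ = (274 - 37 - q₁)/2
Solve simultaneously:
q₁* = (274 - 2×27 + 37)/3 = 85.67
q₂* = (274 - 2×37 + 27)/3 = 75.67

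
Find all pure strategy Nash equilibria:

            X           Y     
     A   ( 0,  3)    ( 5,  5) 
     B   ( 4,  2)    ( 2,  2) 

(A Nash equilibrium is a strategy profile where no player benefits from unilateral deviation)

Nash equilibrium: (A, Y), (B, X)

Work:
Best responses:
  P1 vs X: payoffs [0, 4] → best response B (payoff 4)
  P1 vs Y: payoffs [5, 2] → best response A (payoff 5)
  P2 vs A: payoffs [3, 5] → best response Y (payoff 5)
  P2 vs B: payoffs [2, 2] → best response X/Y (payoff 2)
Mutual best responses: (A,Y), (B,X) → Nash equilibria.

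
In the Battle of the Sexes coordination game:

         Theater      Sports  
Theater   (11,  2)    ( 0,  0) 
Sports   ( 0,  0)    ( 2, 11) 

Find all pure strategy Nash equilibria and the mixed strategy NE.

Pure NE: (Theater, Theater) and (Sports, Sports); Mixed NE: p = 0.8462, q = 0.1538

Work:
Check pure NE:
(Theater, Theater): (11, 2) - no unilateral deviation beneficial
(Sports, Sports): (2, 11) - no unilateral deviation beneficial
Mixed NE: P1 plays Theater with p = 0.8462, P2 plays Theater with q = 0.1538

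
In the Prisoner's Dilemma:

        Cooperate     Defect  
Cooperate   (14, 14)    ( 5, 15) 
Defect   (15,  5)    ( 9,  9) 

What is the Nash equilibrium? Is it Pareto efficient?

(Defect, Defect) is NE; not Pareto efficient

Work:
Defect dominates Cooperate for both players:
If P2 cooperates: Defect (15) > Cooperate (14)
If P2 defects: Defect (9) > Cooperate (5)
NE: (Defect, Defect) with payoff (9, 9)
But (Cooperate, Cooperate) = (14, 14) Pareto dominates (9, 9)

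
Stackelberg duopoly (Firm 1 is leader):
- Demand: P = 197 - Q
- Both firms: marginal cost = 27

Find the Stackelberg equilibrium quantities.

q₁* (leader) = 85.0, q₂* (follower) = 42.5

Work:
Follower's reaction: q₂ = (a - c - q₁)/2
Leader substitutes: π₁ = q₁·(a - q₁ - (a-c-q₁)/2 - c)
FOC: q₁* = (197 - 27)/2 = 85.00
Then: q₂* = (197 - 27 - 85.0)/2 = 42.50
Leader has first-mover advantage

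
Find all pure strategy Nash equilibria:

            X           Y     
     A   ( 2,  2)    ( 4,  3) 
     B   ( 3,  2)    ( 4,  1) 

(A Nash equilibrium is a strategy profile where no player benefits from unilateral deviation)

Nash equilibrium: (A, Y), (B, X)

Work:
Best responses:
  P1 vs X: payoffs [2, 3] → best response B (payoff 3)
  P1 vs Y: payoffs [4, 4] → best response A/B (payoff 4)
  P2 vs A: payoffs [2, 3] → best response Y (payoff 3)
  P2 vs B: payoffs [2, 1] → best response X (payoff 2)
Mutual best responses: (A,Y), (B,X) → Nash equilibria.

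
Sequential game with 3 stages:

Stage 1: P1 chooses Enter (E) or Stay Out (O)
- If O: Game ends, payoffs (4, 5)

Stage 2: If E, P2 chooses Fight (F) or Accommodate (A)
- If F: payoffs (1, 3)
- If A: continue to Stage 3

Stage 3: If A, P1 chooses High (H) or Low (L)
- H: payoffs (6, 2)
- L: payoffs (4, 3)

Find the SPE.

SPE: (O, F, H); Outcome (4, 5)

Work:
Stage 3: P1 chooses H (6 vs 4)
Stage 2: P2: F->3, A->2 (anticipating H). Choose F
Stage 1: P1: O->4, E->1 (anticipating F, H). Choose O
SPE path: O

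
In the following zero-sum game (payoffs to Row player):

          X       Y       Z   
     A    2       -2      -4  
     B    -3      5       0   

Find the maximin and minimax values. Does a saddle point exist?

Maximin = -3, Minimax = 0, Saddle: False

Work:
Row minimums: [-4, -3] → maximin = -3
Column maximums: [2, 5, 0] → minimax = 0
No saddle point (maximin ≠ minimax). Mixed strategy needed.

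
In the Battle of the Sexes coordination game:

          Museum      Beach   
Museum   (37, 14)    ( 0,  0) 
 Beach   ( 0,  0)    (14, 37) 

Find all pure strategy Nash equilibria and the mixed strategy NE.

Pure NE: (Museum, Museum) and (Beach, Beach); Mixed NE: p = 0.7255, q = 0.2745

Work:
Check pure NE:
(Museum, Museum): (37, 14) - no unilateral deviation beneficial
(Beach, Beach): (14, 37) - no unilateral deviation beneficial
Mixed NE: P1 plays Museum with p = 0.7255, P2 plays Museum with q = 0.2745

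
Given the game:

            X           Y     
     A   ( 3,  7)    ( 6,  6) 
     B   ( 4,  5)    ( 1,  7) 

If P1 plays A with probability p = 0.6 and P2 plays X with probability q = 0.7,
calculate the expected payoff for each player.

E[P1] = 3.58, E[P2] = 6.26

Work:
E[P1] = p·q·π₁(A,X) + p·(1-q)·π₁(A,Y) + (1-p)·q·π₁(B,X) + (1-p)·(1-q)·π₁(B,Y)
= 0.6·0.7·3 + 0.6·0.3·6 + 0.4·0.7·4 + 0.4·0.3·1
= 3.58

E[P2] = 6.26 (similar calculation)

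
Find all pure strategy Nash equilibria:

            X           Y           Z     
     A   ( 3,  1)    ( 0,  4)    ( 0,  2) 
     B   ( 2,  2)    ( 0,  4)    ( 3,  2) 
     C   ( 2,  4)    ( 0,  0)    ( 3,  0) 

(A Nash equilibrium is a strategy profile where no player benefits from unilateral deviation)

Nash equilibrium: (A, Y), (B, Y)

Work:
Best responses:
  P1 vs X: payoffs [3, 2, 2] → best response A (payoff 3)
  P1 vs Y: payoffs [0, 0, 0] → best response A/B/C (payoff 0)
  P1 vs Z: payoffs [0, 3, 3] → best response B/C (payoff 3)
  P2 vs A: payoffs [1, 4, 2] → best response Y (payoff 4)
  P2 vs B: payoffs [2, 4, 2] → best response Y (payoff 4)
  P2 vs C: payoffs [4, 0, 0] → best response X (payoff 4)
Mutual best responses: (A,Y), (B,Y) → Nash equilibria.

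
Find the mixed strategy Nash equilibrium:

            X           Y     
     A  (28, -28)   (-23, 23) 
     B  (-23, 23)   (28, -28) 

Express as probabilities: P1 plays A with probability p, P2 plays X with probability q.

p = 0.5, q = 0.5

Work:
Find probabilities that make opponent indifferent:
P2 chooses q to make P1 indifferent between A and B
P1 chooses p to make P2 indifferent between X and Y
Mixed NE: P1 plays (A: 0.5, B: 0.5), P2 plays (X: 0.5, Y: 0.5)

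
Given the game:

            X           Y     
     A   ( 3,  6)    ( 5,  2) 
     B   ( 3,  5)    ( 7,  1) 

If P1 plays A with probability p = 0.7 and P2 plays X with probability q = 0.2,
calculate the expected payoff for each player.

E[P1] = 5.08, E[P2] = 2.5

Work:
E[P1] = p·q·π₁(A,X) + p·(1-q)·π₁(A,Y) + (1-p)·q·π₁(B,X) + (1-p)·(1-q)·π₁(B,Y)
= 0.7·0.2·3 + 0.7·0.8·5 + 0.3·0.2·3 + 0.3·0.8·7
= 5.08

E[P2] = 2.5 (similar calculation)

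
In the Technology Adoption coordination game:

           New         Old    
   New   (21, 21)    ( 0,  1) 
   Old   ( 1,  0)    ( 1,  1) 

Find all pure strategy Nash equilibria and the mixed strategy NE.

Pure NE: (New, New) and (Old, Old); Mixed NE: p = 0.0476, q = 0.0476

Work:
Check pure NE:
(New, New): (21, 21) - no unilateral deviation beneficial
(Old, Old): (1, 1) - no unilateral deviation beneficial
Mixed NE: P1 plays New with p = 0.0476, P2 plays New with q = 0.0476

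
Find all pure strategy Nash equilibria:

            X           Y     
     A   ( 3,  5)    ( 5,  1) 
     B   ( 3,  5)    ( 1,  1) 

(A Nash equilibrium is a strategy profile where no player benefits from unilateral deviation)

Nash equilibrium: (A, X), (B, X)

Work:
Best responses:
  P1 vs X: payoffs [3, 3] → best response A/B (payoff 3)
  P1 vs Y: payoffs [5, 1] → best response A (payoff 5)
  P2 vs A: payoffs [5, 1] → best response X (payoff 5)
  P2 vs B: payoffs [5, 1] → best response X (payoff 5)
Mutual best responses: (A,X), (B,X) → Nash equilibria.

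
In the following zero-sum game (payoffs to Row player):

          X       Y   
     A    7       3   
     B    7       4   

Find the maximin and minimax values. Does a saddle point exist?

Maximin = 4, Minimax = 4, Saddle: True

Work:
Row minimums: [3, 4] → maximin = 4
Column maximums: [7, 4] → minimax = 4
Saddle point exists! Game value = 4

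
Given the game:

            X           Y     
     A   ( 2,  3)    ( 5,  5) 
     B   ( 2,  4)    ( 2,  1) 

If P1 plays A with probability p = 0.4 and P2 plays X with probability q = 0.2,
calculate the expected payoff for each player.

E[P1] = 2.96, E[P2] = 2.8

Work:
E[P1] = p·q·π₁(A,X) + p·(1-q)·π₁(A,Y) + (1-p)·q·π₁(B,X) + (1-p)·(1-q)·π₁(B,Y)
= 0.4·0.2·2 + 0.4·0.8·5 + 0.6·0.2·2 + 0.6·0.8·2
= 2.96

E[P2] = 2.8 (similar calculation)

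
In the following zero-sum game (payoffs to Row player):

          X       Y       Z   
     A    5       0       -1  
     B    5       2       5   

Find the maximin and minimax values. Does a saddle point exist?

Maximin = 2, Minimax = 2, Saddle: True

Work:
Row minimums: [-1, 2] → maximin = 2
Column maximums: [5, 2, 5] → minimax = 2
Saddle point exists! Game value = 2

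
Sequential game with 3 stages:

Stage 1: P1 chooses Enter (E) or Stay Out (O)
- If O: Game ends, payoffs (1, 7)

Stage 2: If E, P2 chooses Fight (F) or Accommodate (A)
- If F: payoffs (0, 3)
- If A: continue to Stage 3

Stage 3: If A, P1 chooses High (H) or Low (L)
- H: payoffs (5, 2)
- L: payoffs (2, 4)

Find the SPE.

SPE: (O, F, H); Outcome (1, 7)

Work:
Stage 3: P1 chooses H (5 vs 2)
Stage 2: P2: F->3, A->2 (anticipating H). Choose F
Stage 1: P1: O->1, E->0 (anticipating F, H). Choose O
SPE path: O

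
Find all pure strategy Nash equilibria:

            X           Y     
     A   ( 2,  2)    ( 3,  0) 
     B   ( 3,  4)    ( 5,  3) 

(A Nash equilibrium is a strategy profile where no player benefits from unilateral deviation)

Nash equilibrium: (B, X)

Work:
Best responses:
  P1 vs X: payoffs [2, 3] → best response B (payoff 3)
  P1 vs Y: payoffs [3, 5] → best response B (payoff 5)
  P2 vs A: payoffs [2, 0] → best response X (payoff 2)
  P2 vs B: payoffs [4, 3] → best response X (payoff 4)
Mutual best responses: (B,X) → Nash equilibria.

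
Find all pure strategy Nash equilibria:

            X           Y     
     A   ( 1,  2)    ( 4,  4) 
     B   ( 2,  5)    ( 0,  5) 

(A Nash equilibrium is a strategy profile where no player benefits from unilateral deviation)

Nash equilibrium: (A, Y), (B, X)

Work:
Best responses:
  P1 vs X: payoffs [1, 2] → best response B (payoff 2)
  P1 vs Y: payoffs [4, 0] → best response A (payoff 4)
  P2 vs A: payoffs [2, 4] → best response Y (payoff 4)
  P2 vs B: payoffs [5, 5] → best response X/Y (payoff 5)
Mutual best responses: (A,Y), (B,X) → Nash equilibria.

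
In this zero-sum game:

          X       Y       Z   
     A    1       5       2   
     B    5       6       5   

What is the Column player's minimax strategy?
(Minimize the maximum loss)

Column should play X or Z (all achieve the minimum), value = 5

Work:
Column player minimizes Row's maximum payoff:
Column X: max payoff to Row = 5
Column Y: max payoff to Row = 6
Column Z: max payoff to Row = 5
Minimum is 5, achieved by columns X, Z (tied).
Each of X or Z is a minimax strategy.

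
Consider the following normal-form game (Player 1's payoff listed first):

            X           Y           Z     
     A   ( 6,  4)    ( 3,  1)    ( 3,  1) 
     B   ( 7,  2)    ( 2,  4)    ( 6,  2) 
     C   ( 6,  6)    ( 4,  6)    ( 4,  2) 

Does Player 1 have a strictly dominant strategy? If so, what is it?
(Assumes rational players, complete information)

No strictly dominant strategy exists for Player 1

Work:
A strategy strictly dominates another if it gives a strictly higher payoff against every opponent action. Compare each pair of P1's strategies column-by-column:
  A vs B: [6 vs 7, 3 vs 2, 3 vs 6] → A does not strictly dominate B (column X: 6 ≤ 7)
  A vs C: [6 vs 6, 3 vs 4, 3 vs 4] → A does not strictly dominate C (column X: 6 ≤ 6)
  B vs A: [7 vs 6, 2 vs 3, 6 vs 3] → B does not strictly dominate A (column Y: 2 ≤ 3)
  B vs C: [7 vs 6, 2 vs 4, 6 vs 4] → B does not strictly dominate C (column Y: 2 ≤ 4)
  C vs A: [6 vs 6, 4 vs 3, 4 vs 3] → C does not strictly dominate A (column X: 6 ≤ 6)
  C vs B: [6 vs 7, 4 vs 2, 4 vs 6] → C does not strictly dominate B (column X: 6 ≤ 7)
No single strategy strictly dominates all others → no strictly dominant strategy.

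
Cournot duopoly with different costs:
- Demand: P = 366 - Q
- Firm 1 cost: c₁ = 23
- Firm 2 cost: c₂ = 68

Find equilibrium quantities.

q₁* = 129.33, q₂* = 84.33

Work:
Reaction: q₁ = (366 - 23 - q₂)/2
Reaction: q₂ = (366 - 68 - q₁)/2
Solve simultaneously:
q₁* = (366 - 2×23 + 68)/3 = 129.33
q₂* = (366 - 2×68 + 23)/3 = 84.33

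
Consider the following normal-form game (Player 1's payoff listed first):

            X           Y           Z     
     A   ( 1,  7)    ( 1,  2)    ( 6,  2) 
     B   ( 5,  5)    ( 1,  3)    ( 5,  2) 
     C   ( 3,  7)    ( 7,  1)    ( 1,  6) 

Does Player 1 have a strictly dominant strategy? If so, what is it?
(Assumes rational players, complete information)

No strictly dominant strategy exists for Player 1

Work:
A strategy strictly dominates another if it gives a strictly higher payoff against every opponent action. Compare each pair of P1's strategies column-by-column:
  A vs B: [1 vs 5, 1 vs 1, 6 vs 5] → A does not strictly dominate B (column X: 1 ≤ 5)
  A vs C: [1 vs 3, 1 vs 7, 6 vs 1] → A does not strictly dominate C (column X: 1 ≤ 3)
  B vs A: [5 vs 1, 1 vs 1, 5 vs 6] → B does not strictly dominate A (column Y: 1 ≤ 1)
  B vs C: [5 vs 3, 1 vs 7, 5 vs 1] → B does not strictly dominate C (column Y: 1 ≤ 7)
  C vs A: [3 vs 1, 7 vs 1, 1 vs 6] → C does not strictly dominate A (column Z: 1 ≤ 6)
  C vs B: [3 vs 5, 7 vs 1, 1 vs 5] → C does not strictly dominate B (column X: 3 ≤ 5)
No single strategy strictly dominates all others → no strictly dominant strategy.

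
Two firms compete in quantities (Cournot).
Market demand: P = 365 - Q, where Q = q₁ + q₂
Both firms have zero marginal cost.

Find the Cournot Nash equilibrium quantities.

q₁* = q₂* = 121.67; P* = 121.67

Work:
Profit: π_i = P·q_i = (a - q_i - q_j)·q_i
FOC: ∂π_i/∂q_i = a - 2q_i - q_j = 0
Reaction function: q_i = (365 - q_j)/2
Symmetry: q* = 365/3 = 121.67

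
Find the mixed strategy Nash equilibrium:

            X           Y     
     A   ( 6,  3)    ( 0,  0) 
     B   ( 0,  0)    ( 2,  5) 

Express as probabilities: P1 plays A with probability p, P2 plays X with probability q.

p = 0.625, q = 0.25

Work:
Find probabilities that make opponent indifferent:
P2 chooses q to make P1 indifferent between A and B
P1 chooses p to make P2 indifferent between X and Y
Mixed NE: P1 plays (A: 0.625, B: 0.375), P2 plays (X: 0.25, Y: 0.75)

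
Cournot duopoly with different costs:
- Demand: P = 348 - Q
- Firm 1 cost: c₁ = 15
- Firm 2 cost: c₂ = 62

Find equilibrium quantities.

q₁* = 126.67, q₂* = 79.67

Work:
Reaction: q₁ = (348 - 15 - q₂)/2
Reaction: q₂ = (348 - 62 - q₁)/2
Solve simultaneously:
q₁* = (348 - 2×15 + 62)/3 = 126.67
q₂* = (348 - 2×62 + 15)/3 = 79.67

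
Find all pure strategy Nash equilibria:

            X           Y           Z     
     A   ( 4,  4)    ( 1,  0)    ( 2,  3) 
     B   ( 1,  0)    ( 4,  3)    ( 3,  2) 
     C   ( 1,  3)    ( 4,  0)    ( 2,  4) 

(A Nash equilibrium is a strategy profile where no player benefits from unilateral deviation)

Nash equilibrium: (A, X), (B, Y)

Work:
Best responses:
  P1 vs X: payoffs [4, 1, 1] → best response A (payoff 4)
  P1 vs Y: payoffs [1, 4, 4] → best response B/C (payoff 4)
  P1 vs Z: payoffs [2, 3, 2] → best response B (payoff 3)
  P2 vs A: payoffs [4, 0, 3] → best response X (payoff 4)
  P2 vs B: payoffs [0, 3, 2] → best response Y (payoff 3)
  P2 vs C: payoffs [3, 0, 4] → best response Z (payoff 4)
Mutual best responses: (A,X), (B,Y) → Nash equilibria.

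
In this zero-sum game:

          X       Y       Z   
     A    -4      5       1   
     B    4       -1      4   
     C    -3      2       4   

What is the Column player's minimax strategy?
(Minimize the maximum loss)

Column should play X or Z (all achieve the minimum), value = 4

Work:
Column player minimizes Row's maximum payoff:
Column X: max payoff to Row = 4
Column Y: max payoff to Row = 5
Column Z: max payoff to Row = 4
Minimum is 4, achieved by columns X, Z (tied).
Each of X or Z is a minimax strategy.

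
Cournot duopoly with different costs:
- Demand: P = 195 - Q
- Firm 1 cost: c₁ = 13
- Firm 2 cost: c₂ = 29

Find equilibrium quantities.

q₁* = 66.0, q₂* = 50.0

Work:
Reaction: q₁ = (195 - 13 - q₂)/2
Reaction: q₂ = (195 - 29 - q₁)/2
Solve simultaneously:
q₁* = (195 - 2×13 + 29)/3 = 66.0
q₂* = (195 - 2×29 + 13)/3 = 50.0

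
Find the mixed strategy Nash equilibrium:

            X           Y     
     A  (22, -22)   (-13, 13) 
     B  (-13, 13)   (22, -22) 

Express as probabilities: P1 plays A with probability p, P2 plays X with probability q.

p = 0.5, q = 0.5

Work:
Find probabilities that make opponent indifferent:
P2 chooses q to make P1 indifferent between A and B
P1 chooses p to make P2 indifferent between X and Y
Mixed NE: P1 plays (A: 0.5, B: 0.5), P2 plays (X: 0.5, Y: 0.5)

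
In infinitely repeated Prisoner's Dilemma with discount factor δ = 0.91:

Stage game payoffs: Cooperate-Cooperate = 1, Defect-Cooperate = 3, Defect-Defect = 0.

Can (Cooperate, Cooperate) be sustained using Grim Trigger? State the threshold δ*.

δ* = 0.6667; since δ = 0.91 ≥ 0.6667, cooperation can be sustained

Work:
For Grim Trigger:
Cooperate forever: 1/(1-δ)
Defect then punished: 3 + 0·δ/(1-δ)
Need: 1/(1-δ) ≥ 3 + 0·δ/(1-δ)
Solving: δ ≥ (T-R)/(T-P) = (3-1)/(3-0) = 0.6667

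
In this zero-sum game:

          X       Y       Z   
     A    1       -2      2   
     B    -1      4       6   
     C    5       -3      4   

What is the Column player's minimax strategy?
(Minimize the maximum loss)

Column should play Y, value = 4

Work:
Column player minimizes Row's maximum payoff:
Column X: max payoff to Row = 5
Column Y: max payoff to Row = 4
Column Z: max payoff to Row = 6
Minimum is 4, achieved by column Y.
Minimax strategy: Y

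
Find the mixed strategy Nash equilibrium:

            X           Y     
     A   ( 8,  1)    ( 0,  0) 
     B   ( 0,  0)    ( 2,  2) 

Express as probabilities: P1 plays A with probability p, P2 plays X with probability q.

p = 0.6667, q = 0.2

Work:
Find probabilities that make opponent indifferent:
P2 chooses q to make P1 indifferent between A and B
P1 chooses p to make P2 indifferent between X and Y
Mixed NE: P1 plays (A: 0.6667, B: 0.3333), P2 plays (X: 0.2, Y: 0.8)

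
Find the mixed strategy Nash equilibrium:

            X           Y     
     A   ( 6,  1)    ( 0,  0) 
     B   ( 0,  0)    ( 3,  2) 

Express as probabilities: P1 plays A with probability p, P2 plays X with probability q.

p = 0.6667, q = 0.3333

Work:
Find probabilities that make opponent indifferent:
P2 chooses q to make P1 indifferent between A and B
P1 chooses p to make P2 indifferent between X and Y
Mixed NE: P1 plays (A: 0.6667, B: 0.3333), P2 plays (X: 0.3333, Y: 0.6667)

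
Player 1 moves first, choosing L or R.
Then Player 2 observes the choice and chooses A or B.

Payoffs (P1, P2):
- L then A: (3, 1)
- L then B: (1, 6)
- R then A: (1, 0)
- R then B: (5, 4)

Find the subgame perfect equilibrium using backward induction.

P1 plays R, P2 plays B after L and B after R; Payoff (5, 4)

Work:
Backward induction:
After L: P2 chooses B → P1 gets 1
After R: P2 chooses B → P1 gets 5
P1 chooses R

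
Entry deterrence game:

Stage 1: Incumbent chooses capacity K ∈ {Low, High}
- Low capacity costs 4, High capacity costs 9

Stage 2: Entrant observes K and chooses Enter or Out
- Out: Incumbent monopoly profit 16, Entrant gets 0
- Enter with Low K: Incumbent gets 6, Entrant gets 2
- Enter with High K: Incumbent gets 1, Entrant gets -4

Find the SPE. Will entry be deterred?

SPE: (High, Enter|Low, Out|High); Entry deterred. Incumbent net profit = 7

Work:
After Low K: Entrant enters (2 > 0)
After High K: Entrant stays out (-4 < 0)
Incumbent: Low → 6−4=2, High → 16−9=7
Incumbent chooses High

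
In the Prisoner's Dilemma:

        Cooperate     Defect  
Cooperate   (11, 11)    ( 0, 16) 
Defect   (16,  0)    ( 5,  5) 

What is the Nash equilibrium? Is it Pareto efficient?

(Defect, Defect) is NE; not Pareto efficient

Work:
Defect dominates Cooperate for both players:
If P2 cooperates: Defect (16) > Cooperate (11)
If P2 defects: Defect (5) > Cooperate (0)
NE: (Defect, Defect) with payoff (5, 5)
But (Cooperate, Cooperate) = (11, 11) Pareto dominates (5, 5)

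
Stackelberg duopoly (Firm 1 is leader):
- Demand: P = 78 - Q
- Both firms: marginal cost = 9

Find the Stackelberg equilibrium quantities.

q₁* (leader) = 34.5, q₂* (follower) = 17.25

Work:
Follower's reaction: q₂ = (a - c - q₁)/2
Leader substitutes: π₁ = q₁·(a - q₁ - (a-c-q₁)/2 - c)
FOC: q₁* = (78 - 9)/2 = 34.50
Then: q₂* = (78 - 9 - 34.5)/2 = 17.25
Leader has first-mover advantage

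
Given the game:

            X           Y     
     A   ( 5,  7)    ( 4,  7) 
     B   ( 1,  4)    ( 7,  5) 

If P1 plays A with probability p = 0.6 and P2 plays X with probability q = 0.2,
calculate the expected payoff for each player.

E[P1] = 4.84, E[P2] = 6.12

Work:
E[P1] = p·q·π₁(A,X) + p·(1-q)·π₁(A,Y) + (1-p)·q·π₁(B,X) + (1-p)·(1-q)·π₁(B,Y)
= 0.6·0.2·5 + 0.6·0.8·4 + 0.4·0.2·1 + 0.4·0.8·7
= 4.84

E[P2] = 6.12 (similar calculation)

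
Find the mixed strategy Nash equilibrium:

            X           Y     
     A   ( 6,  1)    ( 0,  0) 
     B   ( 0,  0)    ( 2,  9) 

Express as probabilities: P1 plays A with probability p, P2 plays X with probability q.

p = 0.9, q = 0.25

Work:
Find probabilities that make opponent indifferent:
P2 chooses q to make P1 indifferent between A and B
P1 chooses p to make P2 indifferent between X and Y
Mixed NE: P1 plays (A: 0.9, B: 0.1), P2 plays (X: 0.25, Y: 0.75)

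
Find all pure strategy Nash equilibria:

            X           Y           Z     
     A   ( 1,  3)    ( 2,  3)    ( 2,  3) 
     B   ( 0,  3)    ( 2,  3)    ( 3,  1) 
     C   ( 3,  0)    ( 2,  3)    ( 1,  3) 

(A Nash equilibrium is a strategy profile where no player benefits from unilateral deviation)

Nash equilibrium: (A, Y), (B, Y), (C, Y)

Work:
Best responses:
  P1 vs X: payoffs [1, 0, 3] → best response C (payoff 3)
  P1 vs Y: payoffs [2, 2, 2] → best response A/B/C (payoff 2)
  P1 vs Z: payoffs [2, 3, 1] → best response B (payoff 3)
  P2 vs A: payoffs [3, 3, 3] → best response X/Y/Z (payoff 3)
  P2 vs B: payoffs [3, 3, 1] → best response X/Y (payoff 3)
  P2 vs C: payoffs [0, 3, 3] → best response Y/Z (payoff 3)
Mutual best responses: (A,Y), (B,Y), (C,Y) → Nash equilibria.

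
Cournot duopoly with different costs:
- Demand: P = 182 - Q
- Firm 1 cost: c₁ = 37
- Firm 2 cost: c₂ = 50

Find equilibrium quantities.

q₁* = 52.67, q₂* = 39.67

Work:
Reaction: q₁ = (182 - 37 - q₂)/2
Reaction: q₂ = (182 - 50 - q₁)/2
Solve simultaneously:
q₁* = (182 - 2×37 + 50)/3 = 52.67
q₂* = (182 - 2×50 + 37)/3 = 39.67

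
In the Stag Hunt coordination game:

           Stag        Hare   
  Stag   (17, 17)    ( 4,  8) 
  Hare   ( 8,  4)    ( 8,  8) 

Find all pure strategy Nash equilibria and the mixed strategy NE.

Pure NE: (Stag, Stag) and (Hare, Hare); Mixed NE: p = 0.3077, q = 0.3077

Work:
Check pure NE:
(Stag, Stag): (17, 17) - no unilateral deviation beneficial
(Hare, Hare): (8, 8) - no unilateral deviation beneficial
Mixed NE: P1 plays Stag with p = 0.3077, P2 plays Stag with q = 0.3077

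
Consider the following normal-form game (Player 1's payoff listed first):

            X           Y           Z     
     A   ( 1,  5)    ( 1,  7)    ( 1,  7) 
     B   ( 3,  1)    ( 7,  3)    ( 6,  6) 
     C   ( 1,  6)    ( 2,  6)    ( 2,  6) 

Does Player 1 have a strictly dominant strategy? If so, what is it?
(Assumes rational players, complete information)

Yes, Player 1's strictly dominant strategy is B

Work:
A strategy strictly dominates another if it gives a strictly higher payoff against every opponent action. Compare each pair of P1's strategies column-by-column:
  A vs B: [1 vs 3, 1 vs 7, 1 vs 6] → A does not strictly dominate B (column X: 1 ≤ 3)
  A vs C: [1 vs 1, 1 vs 2, 1 vs 2] → A does not strictly dominate C (column X: 1 ≤ 1)
  B vs A: [3 vs 1, 7 vs 1, 6 vs 1] → B strictly dominates A
  B vs C: [3 vs 1, 7 vs 2, 6 vs 2] → B strictly dominates C
  C vs A: [1 vs 1, 2 vs 1, 2 vs 1] → C does not strictly dominate A (column X: 1 ≤ 1)
  C vs B: [1 vs 3, 2 vs 7, 2 vs 6] → C does not strictly dominate B (column X: 1 ≤ 3)
B strictly dominates every other strategy → strictly dominant.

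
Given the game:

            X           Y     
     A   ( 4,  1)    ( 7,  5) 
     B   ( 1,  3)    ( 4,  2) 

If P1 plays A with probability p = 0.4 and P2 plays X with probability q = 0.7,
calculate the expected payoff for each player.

E[P1] = 3.1, E[P2] = 2.5

Work:
E[P1] = p·q·π₁(A,X) + p·(1-q)·π₁(A,Y) + (1-p)·q·π₁(B,X) + (1-p)·(1-q)·π₁(B,Y)
= 0.4·0.7·4 + 0.4·0.3·7 + 0.6·0.7·1 + 0.6·0.3·4
= 3.1

E[P2] = 2.5 (similar calculation)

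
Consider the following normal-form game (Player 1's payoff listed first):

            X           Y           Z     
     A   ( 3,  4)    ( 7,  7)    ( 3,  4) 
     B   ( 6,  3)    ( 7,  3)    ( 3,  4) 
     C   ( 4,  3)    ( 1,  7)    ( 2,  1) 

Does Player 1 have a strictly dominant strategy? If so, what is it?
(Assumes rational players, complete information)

No strictly dominant strategy exists for Player 1

Work:
A strategy strictly dominates another if it gives a strictly higher payoff against every opponent action. Compare each pair of P1's strategies column-by-column:
  A vs B: [3 vs 6, 7 vs 7, 3 vs 3] → A does not strictly dominate B (column X: 3 ≤ 6)
  A vs C: [3 vs 4, 7 vs 1, 3 vs 2] → A does not strictly dominate C (column X: 3 ≤ 4)
  B vs A: [6 vs 3, 7 vs 7, 3 vs 3] → B does not strictly dominate A (column Y: 7 ≤ 7)
  B vs C: [6 vs 4, 7 vs 1, 3 vs 2] → B strictly dominates C
  C vs A: [4 vs 3, 1 vs 7, 2 vs 3] → C does not strictly dominate A (column Y: 1 ≤ 7)
  C vs B: [4 vs 6, 1 vs 7, 2 vs 3] → C does not strictly dominate B (column X: 4 ≤ 6)
No single strategy strictly dominates all others → no strictly dominant strategy.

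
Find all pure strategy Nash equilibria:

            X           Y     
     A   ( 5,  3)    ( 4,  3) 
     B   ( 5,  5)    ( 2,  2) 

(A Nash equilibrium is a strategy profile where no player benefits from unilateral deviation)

Nash equilibrium: (A, X), (A, Y), (B, X)

Work:
Best responses:
  P1 vs X: payoffs [5, 5] → best response A/B (payoff 5)
  P1 vs Y: payoffs [4, 2] → best response A (payoff 4)
  P2 vs A: payoffs [3, 3] → best response X/Y (payoff 3)
  P2 vs B: payoffs [5, 2] → best response X (payoff 5)
Mutual best responses: (A,X), (A,Y), (B,X) → Nash equilibria.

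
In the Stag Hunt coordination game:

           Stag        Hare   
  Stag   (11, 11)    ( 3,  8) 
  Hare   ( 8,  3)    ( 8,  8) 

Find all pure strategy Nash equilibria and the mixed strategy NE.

Pure NE: (Stag, Stag) and (Hare, Hare); Mixed NE: p = 0.625, q = 0.625

Work:
Check pure NE:
(Stag, Stag): (11, 11) - no unilateral deviation beneficial
(Hare, Hare): (8, 8) - no unilateral deviation beneficial
Mixed NE: P1 plays Stag with p = 0.625, P2 plays Stag with q = 0.625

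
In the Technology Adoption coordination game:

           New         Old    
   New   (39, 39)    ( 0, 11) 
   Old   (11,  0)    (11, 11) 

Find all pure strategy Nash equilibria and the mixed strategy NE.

Pure NE: (New, New) and (Old, Old); Mixed NE: p = 0.2821, q = 0.2821

Work:
Check pure NE:
(New, New): (39, 39) - no unilateral deviation beneficial
(Old, Old): (11, 11) - no unilateral deviation beneficial
Mixed NE: P1 plays New with p = 0.2821, P2 plays New with q = 0.2821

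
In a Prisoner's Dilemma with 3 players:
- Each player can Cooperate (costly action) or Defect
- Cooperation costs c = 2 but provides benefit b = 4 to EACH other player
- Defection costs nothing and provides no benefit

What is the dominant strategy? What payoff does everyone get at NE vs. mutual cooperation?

Dominant: Defect; NE payoff = 0; Coop payoff = 6

Work:
Defect dominates (saves cost c = 2, benefit to others is external)
NE: All defect → everyone gets 0
If all cooperate: each receives (2)×4 - 2 = 6
Social dilemma: 6 > 0 but NE gives 0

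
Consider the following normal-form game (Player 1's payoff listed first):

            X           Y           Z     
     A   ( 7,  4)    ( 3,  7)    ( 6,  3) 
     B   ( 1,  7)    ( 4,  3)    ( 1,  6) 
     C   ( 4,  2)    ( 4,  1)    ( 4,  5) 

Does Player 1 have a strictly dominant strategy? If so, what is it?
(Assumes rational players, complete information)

No strictly dominant strategy exists for Player 1

Work:
A strategy strictly dominates another if it gives a strictly higher payoff against every opponent action. Compare each pair of P1's strategies column-by-column:
  A vs B: [7 vs 1, 3 vs 4, 6 vs 1] → A does not strictly dominate B (column Y: 3 ≤ 4)
  A vs C: [7 vs 4, 3 vs 4, 6 vs 4] → A does not strictly dominate C (column Y: 3 ≤ 4)
  B vs A: [1 vs 7, 4 vs 3, 1 vs 6] → B does not strictly dominate A (column X: 1 ≤ 7)
  B vs C: [1 vs 4, 4 vs 4, 1 vs 4] → B does not strictly dominate C (column X: 1 ≤ 4)
  C vs A: [4 vs 7, 4 vs 3, 4 vs 6] → C does not strictly dominate A (column X: 4 ≤ 7)
  C vs B: [4 vs 1, 4 vs 4, 4 vs 1] → C does not strictly dominate B (column Y: 4 ≤ 4)
No single strategy strictly dominates all others → no strictly dominant strategy.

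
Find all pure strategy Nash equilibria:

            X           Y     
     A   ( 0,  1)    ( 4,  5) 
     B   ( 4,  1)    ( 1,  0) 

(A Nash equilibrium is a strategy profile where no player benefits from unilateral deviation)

Nash equilibrium: (A, Y), (B, X)

Work:
Best responses:
  P1 vs X: payoffs [0, 4] → best response B (payoff 4)
  P1 vs Y: payoffs [4, 1] → best response A (payoff 4)
  P2 vs A: payoffs [1, 5] → best response Y (payoff 5)
  P2 vs B: payoffs [1, 0] → best response X (payoff 1)
Mutual best responses: (A,Y), (B,X) → Nash equilibria.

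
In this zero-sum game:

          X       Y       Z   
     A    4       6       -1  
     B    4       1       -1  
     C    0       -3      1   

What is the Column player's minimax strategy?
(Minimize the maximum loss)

Column should play Z, value = 1

Work:
Column player minimizes Row's maximum payoff:
Column X: max payoff to Row = 4
Column Y: max payoff to Row = 6
Column Z: max payoff to Row = 1
Minimum is 1, achieved by column Z.
Minimax strategy: Z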